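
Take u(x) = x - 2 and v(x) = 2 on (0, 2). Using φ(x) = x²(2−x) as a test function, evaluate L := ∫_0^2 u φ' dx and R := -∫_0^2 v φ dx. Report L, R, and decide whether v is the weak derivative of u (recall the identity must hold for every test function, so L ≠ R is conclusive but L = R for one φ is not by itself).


LHS = -4/3, RHS = -8/3. No, v is not the weak derivative of u.

u(x) = x - 2, classical derivative u'(x) = 1.
φ(x) = x²(2−x), so φ'(x) = x*(4 - 3*x).
Note φ(0) = φ(2) = 0, so the boundary term u·φ vanishes.
LHS = ∫_0^2 u(x) φ'(x) dx = ∫_0^2 (-3*x^3 + 10*x^2 - 8*x) dx. Term by term:
  ∫_0^2 -3*x^3 dx = -12;  ∫_0^2 10*x^2 dx = 80/3;  ∫_0^2 -8*x dx = -16.
Sum: -12 + 80/3 − 16 = -4/3.
So LHS = -4/3.
∫_0^2 v(x) φ(x) dx = ∫_0^2 (-2*x^3 + 4*x^2) dx. Term by term:
  ∫_0^2 -2*x^3 dx = -8;  ∫_0^2 4*x^2 dx = 32/3.
Sum: -8 + 32/3 = 8/3.
So RHS = -∫_0^2 v(x) φ(x) dx = -8/3.
LHS − RHS = 4/3 ≠ 0, so the identity fails.
(For a valid weak derivative the identity must hold for EVERY test function, in particular this one. The failure shows v is NOT the weak derivative of u.)
Correct weak derivative would be u'(x) = 1.


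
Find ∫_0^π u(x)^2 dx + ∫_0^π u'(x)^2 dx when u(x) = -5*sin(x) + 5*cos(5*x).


||u||_{H^1(0,π)}^2 = 350*π

u'(x) = -25*sin(5*x) - 5*cos(x).
Expand u² and (u')² and integrate term by term on (0, π), using: for integers n ≥ 1, ∫_0^π sin²(nx) dx = ∫_0^π cos²(nx) dx = π/2; for n ≠ n', ∫_0^π sin(nx)sin(n'x) dx = ∫_0^π cos(nx)cos(n'x) dx = 0; and by product-to-sum, ∫_0^π sin(nx)cos(n'x) dx = ½∫_0^π [sin((n+n')x) + sin((n−n')x)] dx, which is 0 when n+n' is even and 2n/(n²−n'²) when n+n' is odd (it need not vanish on (0, π)).
  u² squared terms: (-5)²·∫sin(x)² dx = 25·π/2 = 25*π/2;  (5)²·∫cos(5x)² dx = 25·π/2 = 25*π/2.
  u² cross terms: 2·(-5)·(5)·∫sin(x)·cos(5x) dx = -50·(0) = 0.
  So ∫_0^π u² dx = 25*π/2 + 25*π/2 + 0 = 25*π.
  (u')² squared terms: (-25)²·∫sin(5x)² dx = 625·π/2 = 625*π/2;  (-5)²·∫cos(x)² dx = 25·π/2 = 25*π/2.
  (u')² cross terms: 2·(-25)·(-5)·∫sin(5x)·cos(x) dx = 250·(0) = 0.
  So ∫_0^π (u')² dx = 625*π/2 + 25*π/2 + 0 = 325*π.
||u||_{H^1}^2 = (25*π) + (325*π) = 350*π.


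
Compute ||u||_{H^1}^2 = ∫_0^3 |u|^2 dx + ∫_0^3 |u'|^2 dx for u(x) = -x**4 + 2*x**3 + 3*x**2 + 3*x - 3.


||u||_{H^1}^2 = 702

The H^1 norm (squared) on an interval (0, L) is
  ||u||_{H^1}^2 = ∫_0^L u(x)^2 dx + ∫_0^L u'(x)^2 dx.
Compute u'(x) = -4*x**3 + 6*x**2 + 6*x + 3.
Then u(x)^2 = x**8 - 4*x**7 - 2*x**6 + 6*x**5 + 27*x**4 + 6*x**3 - 9*x**2 - 18*x + 9 and u'(x)^2 = 16*x**6 - 48*x**5 - 12*x**4 + 48*x**3 + 72*x**2 + 36*x + 9.
Integrate each monomial from 0 to 3 using ∫_0^3 c·x^n dx = c·3^(n+1)/(n+1):
  ∫_0^3 u(x)^2 dx = ∫_0^3 (x^8 - 4*x^7 - 2*x^6 + 6*x^5 + 27*x^4 + 6*x^3 - 9*x^2 - 18*x + 9) dx. Term by term:
    ∫_0^3 x^8 dx = 2187;  ∫_0^3 -4*x^7 dx = -6561/2;  ∫_0^3 -2*x^6 dx = -4374/7;
    ∫_0^3 6*x^5 dx = 729;  ∫_0^3 27*x^4 dx = 6561/5;  ∫_0^3 6*x^3 dx = 243/2;
    ∫_0^3 -9*x^2 dx = -81;  ∫_0^3 -18*x dx = -81;  ∫_0^3 9 dx = 27.
  Sum: 2187 − 6561/2 − 4374/7 + 729 + 6561/5 + 243/2 − 81 − 81 + 27 = 10827/35.
  ∫_0^3 u'(x)^2 dx = ∫_0^3 (16*x^6 - 48*x^5 - 12*x^4 + 48*x^3 + 72*x^2 + 36*x + 9) dx. Term by term:
    ∫_0^3 16*x^6 dx = 34992/7;  ∫_0^3 -48*x^5 dx = -5832;  ∫_0^3 -12*x^4 dx = -2916/5;
    ∫_0^3 48*x^3 dx = 972;  ∫_0^3 72*x^2 dx = 648;  ∫_0^3 36*x dx = 162;
    ∫_0^3 9 dx = 27.
  Sum: 34992/7 − 5832 − 2916/5 + 972 + 648 + 162 + 27 = 13743/35.
Adding: ||u||_{H^1}^2 = 10827/35 + 13743/35 = 702.


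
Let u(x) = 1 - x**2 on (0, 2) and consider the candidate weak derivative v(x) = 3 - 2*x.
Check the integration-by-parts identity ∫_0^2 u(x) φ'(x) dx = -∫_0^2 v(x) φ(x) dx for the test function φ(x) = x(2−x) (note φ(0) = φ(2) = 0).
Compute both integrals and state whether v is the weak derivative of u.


LHS = 8/3, RHS = -4/3. No, v is not the weak derivative of u.

u(x) = 1 - x**2, classical derivative u'(x) = -2*x.
φ(x) = x(2−x), so φ'(x) = 2 - 2*x.
Note φ(0) = φ(2) = 0, so the boundary term u·φ vanishes.
LHS = ∫_0^2 u(x) φ'(x) dx = ∫_0^2 (2*x^3 - 2*x^2 - 2*x + 2) dx. Term by term:
  ∫_0^2 2*x^3 dx = 8;  ∫_0^2 -2*x^2 dx = -16/3;  ∫_0^2 -2*x dx = -4;
  ∫_0^2 2 dx = 4.
Sum: 8 − 16/3 − 4 + 4 = 8/3.
So LHS = 8/3.
∫_0^2 v(x) φ(x) dx = ∫_0^2 (2*x^3 - 7*x^2 + 6*x) dx. Term by term:
  ∫_0^2 2*x^3 dx = 8;  ∫_0^2 -7*x^2 dx = -56/3;  ∫_0^2 6*x dx = 12.
Sum: 8 − 56/3 + 12 = 4/3.
So RHS = -∫_0^2 v(x) φ(x) dx = -4/3.
LHS − RHS = 4 ≠ 0, so the identity fails.
(For a valid weak derivative the identity must hold for EVERY test function, in particular this one. The failure shows v is NOT the weak derivative of u.)
Correct weak derivative would be u'(x) = -2*x.


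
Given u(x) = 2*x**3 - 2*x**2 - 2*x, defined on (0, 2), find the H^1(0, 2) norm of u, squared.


||u||_{H^1}^2 = 2168/35

The H^1 norm (squared) on an interval (0, L) is
  ||u||_{H^1}^2 = ∫_0^L u(x)^2 dx + ∫_0^L u'(x)^2 dx.
Compute u'(x) = 6*x**2 - 4*x - 2.
Then u(x)^2 = 4*x**6 - 8*x**5 - 4*x**4 + 8*x**3 + 4*x**2 and u'(x)^2 = 36*x**4 - 48*x**3 - 8*x**2 + 16*x + 4.
Integrate each monomial from 0 to 2 using ∫_0^2 c·x^n dx = c·2^(n+1)/(n+1):
  ∫_0^2 u(x)^2 dx = ∫_0^2 (4*x^6 - 8*x^5 - 4*x^4 + 8*x^3 + 4*x^2) dx. Term by term:
    ∫_0^2 4*x^6 dx = 512/7;  ∫_0^2 -8*x^5 dx = -256/3;  ∫_0^2 -4*x^4 dx = -128/5;
    ∫_0^2 8*x^3 dx = 32;  ∫_0^2 4*x^2 dx = 32/3.
  Sum: 512/7 − 256/3 − 128/5 + 32 + 32/3 = 512/105.
  ∫_0^2 u'(x)^2 dx = ∫_0^2 (36*x^4 - 48*x^3 - 8*x^2 + 16*x + 4) dx. Term by term:
    ∫_0^2 36*x^4 dx = 1152/5;  ∫_0^2 -48*x^3 dx = -192;  ∫_0^2 -8*x^2 dx = -64/3;
    ∫_0^2 16*x dx = 32;  ∫_0^2 4 dx = 8.
  Sum: 1152/5 − 192 − 64/3 + 32 + 8 = 856/15.
Adding: ||u||_{H^1}^2 = 512/105 + 856/15 = 2168/35.


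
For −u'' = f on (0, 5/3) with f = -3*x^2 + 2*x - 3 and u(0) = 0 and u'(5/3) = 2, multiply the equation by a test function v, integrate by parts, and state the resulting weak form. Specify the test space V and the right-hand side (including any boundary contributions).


V = {v ∈ H^1(0, 5/3) : v(0) = 0} (test functions vanish at x = 0 where u is specified); weak form: ∫_0^5/3 u'v' dx = ∫_0^5/3 (-3*x^2 + 2*x - 3) v dx + 2·v(5/3) for all v ∈ V.

Multiply both sides by a test function v and integrate from 0 to 5/3:
  ∫_0^5/3 −u''(x) v(x) dx = ∫_0^5/3 f(x) v(x) dx.
Integrate the LHS by parts once:
  ∫_0^5/3 −u'' v dx = −[u'(x) v(x)]_0^5/3 + ∫_0^5/3 u'(x) v'(x) dx.
Thus ∫_0^5/3 u'(x) v'(x) dx = ∫_0^5/3 f(x) v(x) dx + [u'(x) v(x)]_0^5/3.
Choose V so that boundary terms are either known or forced to vanish.
Mixed BC: u(0) = 0 (Dirichlet) and u'(5/3) = 2 (Neumann). Define V = {v ∈ H^1(0, 5/3) : v(0) = 0}. Then [u' v]_0^5/3 = u'(5/3)·v(5/3) − u'(0)·0 = 2·v(5/3).
Weak formulation: find u (satisfying any essential BC) such that ∫_0^5/3 u'(x) v'(x) dx = ∫_0^5/3 f v dx + 2·v(5/3) for all v ∈ V (Dirichlet at 0 absorbed into V; Neumann datum at x = 5/3 contributes the boundary term).
Substituting f(x) = -3*x^2 + 2*x - 3, the right-hand side is ∫_0^5/3 (-3*x^2 + 2*x - 3) v dx + 2·v(5/3).


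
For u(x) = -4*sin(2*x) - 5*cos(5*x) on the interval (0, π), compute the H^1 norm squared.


||u||_{H^1(0,π)}^2 = -4160/21 + 365*π

u'(x) = 25*sin(5*x) - 8*cos(2*x).
Expand u² and (u')² and integrate term by term on (0, π), using: for integers n ≥ 1, ∫_0^π sin²(nx) dx = ∫_0^π cos²(nx) dx = π/2; for n ≠ n', ∫_0^π sin(nx)sin(n'x) dx = ∫_0^π cos(nx)cos(n'x) dx = 0; and by product-to-sum, ∫_0^π sin(nx)cos(n'x) dx = ½∫_0^π [sin((n+n')x) + sin((n−n')x)] dx, which is 0 when n+n' is even and 2n/(n²−n'²) when n+n' is odd (it need not vanish on (0, π)).
  u² squared terms: (-5)²·∫cos(5x)² dx = 25·π/2 = 25*π/2;  (-4)²·∫sin(2x)² dx = 16·π/2 = 8*π.
  u² cross terms: 2·(-5)·(-4)·∫cos(5x)·sin(2x) dx = 40·(-4/21) = -160/21.
  So ∫_0^π u² dx = 25*π/2 + 8*π − 160/21 = -160/21 + 41*π/2.
  (u')² squared terms: (-8)²·∫cos(2x)² dx = 64·π/2 = 32*π;  (25)²·∫sin(5x)² dx = 625·π/2 = 625*π/2.
  (u')² cross terms: 2·(-8)·(25)·∫cos(2x)·sin(5x) dx = -400·(10/21) = -4000/21.
  So ∫_0^π (u')² dx = 32*π + 625*π/2 − 4000/21 = -4000/21 + 689*π/2.
||u||_{H^1}^2 = (-160/21 + 41*π/2) + (-4000/21 + 689*π/2) = -4160/21 + 365*π.


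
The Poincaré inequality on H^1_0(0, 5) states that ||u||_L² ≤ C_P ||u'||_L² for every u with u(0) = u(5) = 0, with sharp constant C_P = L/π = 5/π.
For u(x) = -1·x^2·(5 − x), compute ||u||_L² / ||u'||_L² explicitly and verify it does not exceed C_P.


||u||_L² / ||u'||_L² = 5*sqrt(14)/14 < C_P = 5/π.

u(x) = -1·x^2·(5 − x), so u'(x) = x*(3*x - 10).
u(x) = -1·x^2·(5 − x) vanishes at x = 0 and x = 5, so u ∈ H^1_0(0, 5). Differentiate via the product rule and integrate the resulting polynomials term by term.
  ∫_0^5 u² dx = ∫_0^5 (x^6 - 10*x^5 + 25*x^4) dx. Term by term:
    ∫_0^5 x^6 dx = 78125/7;  ∫_0^5 -10*x^5 dx = -78125/3;  ∫_0^5 25*x^4 dx = 15625.
  Sum: 78125/7 − 78125/3 + 15625 = 15625/21.
  ∫_0^5 (u')² dx = ∫_0^5 (9*x^4 - 60*x^3 + 100*x^2) dx. Term by term:
    ∫_0^5 9*x^4 dx = 5625;  ∫_0^5 -60*x^3 dx = -9375;  ∫_0^5 100*x^2 dx = 12500/3.
  Sum: 5625 − 9375 + 12500/3 = 1250/3.
∫_0^5 u² dx = 15625/21, so ||u||_L² = 125*sqrt(21)/21.
∫_0^5 (u')² dx = 1250/3, so ||u'||_L² = 25*sqrt(6)/3.
Ratio ||u||_L² / ||u'||_L² = 5*sqrt(14)/14.
Sharp Poincaré constant on H^1_0(0, 5) is C_P = L/π = 5/π, achieved by sin(π/5·x).
A polynomial bump cannot attain the sharp Poincaré constant (only the first sine eigenfunction does), so the ratio is strictly less than C_P, consistent with ||u||_L² ≤ C_P ||u'||_L².


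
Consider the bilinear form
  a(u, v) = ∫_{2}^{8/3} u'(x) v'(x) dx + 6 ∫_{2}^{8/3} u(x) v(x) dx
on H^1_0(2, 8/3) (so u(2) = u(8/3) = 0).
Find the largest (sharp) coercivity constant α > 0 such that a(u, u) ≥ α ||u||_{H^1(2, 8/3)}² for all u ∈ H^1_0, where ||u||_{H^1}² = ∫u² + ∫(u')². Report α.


α = 1

Coercivity of a(·,·) on H^1_0(2, 8/3) means a(u, u) ≥ α ||u||_{H^1}² for every u ∈ H^1_0.
The interval has length L = 2/3, and Poincaré/coercivity depend only on L. Here a(u, u) = ∫(u')² + (6)·∫u².
Here c = 6 ≥ 1, so a(u,u) = ∫(u')² + c∫u² ≥ ∫(u')² + ∫u² = ||u||_{H^1}², i.e. α = 1 works. No larger α is possible: a(u,u) ≥ α||u||_{H^1}² means (1−α)∫(u')² ≥ (α−c)∫u², and for the modes u_n = sin(nπ(x−x₀)/L) (x₀ the left endpoint) one has ∫u_n²/∫(u_n')² = (L/(nπ))² → 0, so a(u_n,u_n)/||u_n||_{H^1}² → 1. Hence the optimal constant is α = 1.
Therefore α = 1.


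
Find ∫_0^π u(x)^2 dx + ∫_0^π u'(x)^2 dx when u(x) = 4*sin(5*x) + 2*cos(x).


||u||_{H^1(0,π)}^2 = 212*π

u'(x) = -2*sin(x) + 20*cos(5*x).
Expand u² and (u')² and integrate term by term on (0, π), using: for integers n ≥ 1, ∫_0^π sin²(nx) dx = ∫_0^π cos²(nx) dx = π/2; for n ≠ n', ∫_0^π sin(nx)sin(n'x) dx = ∫_0^π cos(nx)cos(n'x) dx = 0; and by product-to-sum, ∫_0^π sin(nx)cos(n'x) dx = ½∫_0^π [sin((n+n')x) + sin((n−n')x)] dx, which is 0 when n+n' is even and 2n/(n²−n'²) when n+n' is odd (it need not vanish on (0, π)).
  u² squared terms: (2)²·∫cos(x)² dx = 4·π/2 = 2*π;  (4)²·∫sin(5x)² dx = 16·π/2 = 8*π.
  u² cross terms: 2·(2)·(4)·∫cos(x)·sin(5x) dx = 16·(0) = 0.
  So ∫_0^π u² dx = 2*π + 8*π + 0 = 10*π.
  (u')² squared terms: (-2)²·∫sin(x)² dx = 4·π/2 = 2*π;  (20)²·∫cos(5x)² dx = 400·π/2 = 200*π.
  (u')² cross terms: 2·(-2)·(20)·∫sin(x)·cos(5x) dx = -80·(0) = 0.
  So ∫_0^π (u')² dx = 2*π + 200*π + 0 = 202*π.
||u||_{H^1}^2 = (10*π) + (202*π) = 212*π.


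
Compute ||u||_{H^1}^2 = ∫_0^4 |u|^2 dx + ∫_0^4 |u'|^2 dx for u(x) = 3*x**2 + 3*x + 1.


||u||_{H^1}^2 = 22296/5

The H^1 norm (squared) on an interval (0, L) is
  ||u||_{H^1}^2 = ∫_0^L u(x)^2 dx + ∫_0^L u'(x)^2 dx.
Compute u'(x) = 6*x + 3.
Then u(x)^2 = 9*x**4 + 18*x**3 + 15*x**2 + 6*x + 1 and u'(x)^2 = 36*x**2 + 36*x + 9.
Integrate each monomial from 0 to 4 using ∫_0^4 c·x^n dx = c·4^(n+1)/(n+1):
  ∫_0^4 u(x)^2 dx = ∫_0^4 (9*x^4 + 18*x^3 + 15*x^2 + 6*x + 1) dx. Term by term:
    ∫_0^4 9*x^4 dx = 9216/5;  ∫_0^4 18*x^3 dx = 1152;  ∫_0^4 15*x^2 dx = 320;
    ∫_0^4 6*x dx = 48;  ∫_0^4 1 dx = 4.
  Sum: 9216/5 + 1152 + 320 + 48 + 4 = 16836/5.
  ∫_0^4 u'(x)^2 dx = ∫_0^4 (36*x^2 + 36*x + 9) dx. Term by term:
    ∫_0^4 36*x^2 dx = 768;  ∫_0^4 36*x dx = 288;  ∫_0^4 9 dx = 36.
  Sum: 768 + 288 + 36 = 1092.
Adding: ||u||_{H^1}^2 = 16836/5 + 1092 = 22296/5.


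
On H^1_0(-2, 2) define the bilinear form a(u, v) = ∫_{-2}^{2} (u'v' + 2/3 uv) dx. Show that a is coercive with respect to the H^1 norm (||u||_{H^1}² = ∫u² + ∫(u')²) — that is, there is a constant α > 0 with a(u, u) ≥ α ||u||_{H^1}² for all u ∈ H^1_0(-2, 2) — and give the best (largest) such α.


α = (π^2 + 32/3)/(π^2 + 16)

Coercivity of a(·,·) on H^1_0(-2, 2) means a(u, u) ≥ α ||u||_{H^1}² for every u ∈ H^1_0.
The interval has length L = 4, and Poincaré/coercivity depend only on L. Here a(u, u) = ∫(u')² + (2/3)·∫u².
Here 0 < c = 2/3 < 1. The condition a(u,u) ≥ α||u||_{H^1}² reads (1−α)∫(u')² ≥ (α−c)∫u². Any admissible α is ≤ 1 (rapidly oscillating u have ∫u²/∫(u')² → 0), and α = 1 would force 0 ≥ (1−c)∫u², impossible since c < 1; so 1−α > 0. By the sharp Poincaré inequality on H^1_0 of an interval of length L, ∫(u')² ≥ (π/L)²∫u² with equality for the first sine mode sin(π(x−x₀)/L) (x₀ the left endpoint), so the inequality holds for all u iff (1−α)(π/L)² ≥ α − c, i.e. α ≤ ((π/L)² + c)/((π/L)² + 1) = (1 + c(L/π)²)/(1 + (L/π)²). With (π/L)² = π^2/16 and c = 2/3, the largest admissible constant is α = ((π/L)² + c)/((π/L)² + 1).
Simplifying, α = (π^2 + 32/3)/(π^2 + 16).


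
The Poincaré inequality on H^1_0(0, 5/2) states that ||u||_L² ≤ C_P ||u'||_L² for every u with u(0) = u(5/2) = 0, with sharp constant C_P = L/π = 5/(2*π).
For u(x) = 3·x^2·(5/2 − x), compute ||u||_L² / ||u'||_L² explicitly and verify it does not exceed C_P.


||u||_L² / ||u'||_L² = 5*sqrt(14)/28 < C_P = 5/(2*π).

u(x) = 3·x^2·(5/2 − x), so u'(x) = 3*x*(5 - 3*x).
u(x) = 3·x^2·(5/2 − x) vanishes at x = 0 and x = 5/2, so u ∈ H^1_0(0, 5/2). Differentiate via the product rule and integrate the resulting polynomials term by term.
  ∫_0^5/2 u² dx = ∫_0^5/2 (9*x^6 - 45*x^5 + 225*x^4/4) dx. Term by term:
    ∫_0^5/2 9*x^6 dx = 703125/896;  ∫_0^5/2 -45*x^5 dx = -234375/128;  ∫_0^5/2 225*x^4/4 dx = 140625/128.
  Sum: 703125/896 − 234375/128 + 140625/128 = 46875/896.
  ∫_0^5/2 (u')² dx = ∫_0^5/2 (81*x^4 - 270*x^3 + 225*x^2) dx. Term by term:
    ∫_0^5/2 81*x^4 dx = 50625/32;  ∫_0^5/2 -270*x^3 dx = -84375/32;  ∫_0^5/2 225*x^2 dx = 9375/8.
  Sum: 50625/32 − 84375/32 + 9375/8 = 1875/16.
∫_0^5/2 u² dx = 46875/896, so ||u||_L² = 125*sqrt(42)/112.
∫_0^5/2 (u')² dx = 1875/16, so ||u'||_L² = 25*sqrt(3)/4.
Ratio ||u||_L² / ||u'||_L² = 5*sqrt(14)/28.
Sharp Poincaré constant on H^1_0(0, 5/2) is C_P = L/π = 5/(2*π), achieved by sin(2*π/5·x).
A polynomial bump cannot attain the sharp Poincaré constant (only the first sine eigenfunction does), so the ratio is strictly less than C_P, consistent with ||u||_L² ≤ C_P ||u'||_L².


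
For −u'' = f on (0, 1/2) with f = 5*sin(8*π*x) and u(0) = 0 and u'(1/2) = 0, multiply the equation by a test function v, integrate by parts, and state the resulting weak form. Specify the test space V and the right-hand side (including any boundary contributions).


V = {v ∈ H^1(0, 1/2) : v(0) = 0} (test functions vanish at x = 0 where u is specified); weak form: ∫_0^1/2 u'v' dx = ∫_0^1/2 (5*sin(8*π*x)) v dx for all v ∈ V.

Multiply both sides by a test function v and integrate from 0 to 1/2:
  ∫_0^1/2 −u''(x) v(x) dx = ∫_0^1/2 f(x) v(x) dx.
Integrate the LHS by parts once:
  ∫_0^1/2 −u'' v dx = −[u'(x) v(x)]_0^1/2 + ∫_0^1/2 u'(x) v'(x) dx.
Thus ∫_0^1/2 u'(x) v'(x) dx = ∫_0^1/2 f(x) v(x) dx + [u'(x) v(x)]_0^1/2.
Choose V so that boundary terms are either known or forced to vanish.
Mixed BC: u(0) = 0 (Dirichlet) and u'(1/2) = 0 (Neumann). Define V = {v ∈ H^1(0, 1/2) : v(0) = 0}. Then [u' v]_0^1/2 = u'(1/2)·v(1/2) − u'(0)·0 = 0.
Weak formulation: find u (satisfying any essential BC) such that ∫_0^1/2 u'(x) v'(x) dx = ∫_0^1/2 f v dx for all v ∈ V (Dirichlet at 0 absorbed into V; the Neumann datum at x = 1/2 is zero, so no boundary term remains).
Substituting f(x) = 5*sin(8*π*x), the right-hand side is ∫_0^1/2 (5*sin(8*π*x)) v dx.


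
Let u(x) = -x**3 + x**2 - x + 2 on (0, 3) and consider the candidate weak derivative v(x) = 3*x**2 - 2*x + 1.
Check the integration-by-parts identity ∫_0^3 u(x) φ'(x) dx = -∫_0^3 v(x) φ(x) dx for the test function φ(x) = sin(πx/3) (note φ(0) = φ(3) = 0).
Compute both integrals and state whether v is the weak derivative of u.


LHS = -324/π^3 + 69/π, RHS = -69/π + 324/π^3. No, v is not the weak derivative of u.

u(x) = -x**3 + x**2 - x + 2, classical derivative u'(x) = -3*x**2 + 2*x - 1.
φ(x) = sin(πx/3), so φ'(x) = π*cos(π*x/3)/3.
Note φ(0) = φ(3) = 0, so the boundary term u·φ vanishes.
LHS = ∫_0^3 u(x) φ'(x) dx = ∫_0^3 (-π*x^3*cos(π*x/3)/3 + π*x^2*cos(π*x/3)/3 - π*x*cos(π*x/3)/3 + 2*π*cos(π*x/3)/3) dx. Term by term:
  ∫_0^3 2*π*cos(π*x/3)/3 dx = 0;  ∫_0^3 -π*x*cos(π*x/3)/3 dx = 6/π;  ∫_0^3 -π*x^3*cos(π*x/3)/3 dx = -324/π^3 + 81/π;
  ∫_0^3 π*x^2*cos(π*x/3)/3 dx = -18/π.
Sum: 0 + 6/π + -324/π^3 + 81/π − 18/π = -324/π^3 + 69/π.
So LHS = -324/π^3 + 69/π.
∫_0^3 v(x) φ(x) dx = ∫_0^3 (3*x^2*sin(π*x/3) - 2*x*sin(π*x/3) + sin(π*x/3)) dx. Term by term:
  ∫_0^3 -2*x*sin(π*x/3) dx = -18/π;  ∫_0^3 3*x^2*sin(π*x/3) dx = -324/π^3 + 81/π;  ∫_0^3 sin(π*x/3) dx = 6/π.
Sum: -18/π + -324/π^3 + 81/π + 6/π = -324/π^3 + 69/π.
So RHS = -∫_0^3 v(x) φ(x) dx = -69/π + 324/π^3.
LHS − RHS = -648/π^3 + 138/π ≠ 0, so the identity fails.
(For a valid weak derivative the identity must hold for EVERY test function, in particular this one. The failure shows v is NOT the weak derivative of u.)
Correct weak derivative would be u'(x) = -3*x**2 + 2*x - 1.


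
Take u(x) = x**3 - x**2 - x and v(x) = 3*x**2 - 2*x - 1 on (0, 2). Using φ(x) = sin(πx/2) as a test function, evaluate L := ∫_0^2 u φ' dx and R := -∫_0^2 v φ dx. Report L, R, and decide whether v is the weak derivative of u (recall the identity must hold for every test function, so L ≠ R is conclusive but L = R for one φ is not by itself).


LHS = -12/π + 96/π^3, RHS = -12/π + 96/π^3. Yes, v = u' weakly.

u(x) = x**3 - x**2 - x, classical derivative u'(x) = 3*x**2 - 2*x - 1.
φ(x) = sin(πx/2), so φ'(x) = π*cos(π*x/2)/2.
Note φ(0) = φ(2) = 0, so the boundary term u·φ vanishes.
LHS = ∫_0^2 u(x) φ'(x) dx = ∫_0^2 (π*x^3*cos(π*x/2)/2 - π*x^2*cos(π*x/2)/2 - π*x*cos(π*x/2)/2) dx. Term by term:
  ∫_0^2 π*x^3*cos(π*x/2)/2 dx = -24/π + 96/π^3;  ∫_0^2 -π*x*cos(π*x/2)/2 dx = 4/π;  ∫_0^2 -π*x^2*cos(π*x/2)/2 dx = 8/π.
Sum: -24/π + 96/π^3 + 4/π + 8/π = -12/π + 96/π^3.
So LHS = -12/π + 96/π^3.
∫_0^2 v(x) φ(x) dx = ∫_0^2 (3*x^2*sin(π*x/2) - 2*x*sin(π*x/2) - sin(π*x/2)) dx. Term by term:
  ∫_0^2 -sin(π*x/2) dx = -4/π;  ∫_0^2 -2*x*sin(π*x/2) dx = -8/π;  ∫_0^2 3*x^2*sin(π*x/2) dx = -96/π^3 + 24/π.
Sum: -4/π − 8/π + -96/π^3 + 24/π = -96/π^3 + 12/π.
So RHS = -∫_0^2 v(x) φ(x) dx = -12/π + 96/π^3.
LHS = RHS, so the identity holds for this test φ.
Moreover u is smooth here and v(x) = u'(x) = 3*x**2 - 2*x - 1 pointwise, so the identity holds for every test function. Hence v is the weak derivative of u.


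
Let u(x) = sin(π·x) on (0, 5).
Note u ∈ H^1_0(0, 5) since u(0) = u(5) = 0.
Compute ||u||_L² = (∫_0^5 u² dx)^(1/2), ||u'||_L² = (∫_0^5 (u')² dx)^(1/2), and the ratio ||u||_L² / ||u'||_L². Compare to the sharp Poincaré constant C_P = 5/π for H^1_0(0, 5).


||u||_L² / ||u'||_L² = 1/π < C_P = 5/π.

u(x) = sin(π·x), so u'(x) = π*cos(π*x).
Writing u(x) = A·sin(kπx/L) with A = 1 and k = 5, use ∫_0^L sin²(kπx/L) dx = L/2 and ∫_0^L cos²(kπx/L) dx = L/2.
u² = 1·sin²(π·x) and (u')² = π^2·cos²(π·x), and each of sin², cos² integrates to L/2 = 5/2 over (0, 5).
∫_0^5 u² dx = 5/2, so ||u||_L² = sqrt(10)/2.
∫_0^5 (u')² dx = 5*π^2/2, so ||u'||_L² = sqrt(10)*π/2.
Ratio ||u||_L² / ||u'||_L² = 1/π.
Sharp Poincaré constant on H^1_0(0, 5) is C_P = L/π = 5/π, achieved by sin(π/5·x).
This is the k = 5 harmonic; the ratio L/(kπ) is strictly less than C_P = L/π, consistent with the sharp inequality ||u||_L² ≤ C_P ||u'||_L².


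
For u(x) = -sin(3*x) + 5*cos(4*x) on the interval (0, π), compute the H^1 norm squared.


||u||_{H^1(0,π)}^2 = 1020/7 + 435*π/2

u'(x) = -20*sin(4*x) - 3*cos(3*x).
Expand u² and (u')² and integrate term by term on (0, π), using: for integers n ≥ 1, ∫_0^π sin²(nx) dx = ∫_0^π cos²(nx) dx = π/2; for n ≠ n', ∫_0^π sin(nx)sin(n'x) dx = ∫_0^π cos(nx)cos(n'x) dx = 0; and by product-to-sum, ∫_0^π sin(nx)cos(n'x) dx = ½∫_0^π [sin((n+n')x) + sin((n−n')x)] dx, which is 0 when n+n' is even and 2n/(n²−n'²) when n+n' is odd (it need not vanish on (0, π)).
  u² squared terms: (-1)²·∫sin(3x)² dx = 1·π/2 = π/2;  (5)²·∫cos(4x)² dx = 25·π/2 = 25*π/2.
  u² cross terms: 2·(-1)·(5)·∫sin(3x)·cos(4x) dx = -10·(-6/7) = 60/7.
  So ∫_0^π u² dx = π/2 + 25*π/2 + 60/7 = 60/7 + 13*π.
  (u')² squared terms: (-20)²·∫sin(4x)² dx = 400·π/2 = 200*π;  (-3)²·∫cos(3x)² dx = 9·π/2 = 9*π/2.
  (u')² cross terms: 2·(-20)·(-3)·∫sin(4x)·cos(3x) dx = 120·(8/7) = 960/7.
  So ∫_0^π (u')² dx = 200*π + 9*π/2 + 960/7 = 960/7 + 409*π/2.
||u||_{H^1}^2 = (60/7 + 13*π) + (960/7 + 409*π/2) = 1020/7 + 435*π/2.


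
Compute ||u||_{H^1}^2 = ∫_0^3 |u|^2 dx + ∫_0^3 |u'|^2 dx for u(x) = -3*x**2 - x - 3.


||u||_{H^1}^2 = 11649/10

The H^1 norm (squared) on an interval (0, L) is
  ||u||_{H^1}^2 = ∫_0^L u(x)^2 dx + ∫_0^L u'(x)^2 dx.
Compute u'(x) = -6*x - 1.
Then u(x)^2 = 9*x**4 + 6*x**3 + 19*x**2 + 6*x + 9 and u'(x)^2 = 36*x**2 + 12*x + 1.
Integrate each monomial from 0 to 3 using ∫_0^3 c·x^n dx = c·3^(n+1)/(n+1):
  ∫_0^3 u(x)^2 dx = ∫_0^3 (9*x^4 + 6*x^3 + 19*x^2 + 6*x + 9) dx. Term by term:
    ∫_0^3 9*x^4 dx = 2187/5;  ∫_0^3 6*x^3 dx = 243/2;  ∫_0^3 19*x^2 dx = 171;
    ∫_0^3 6*x dx = 27;  ∫_0^3 9 dx = 27.
  Sum: 2187/5 + 243/2 + 171 + 27 + 27 = 7839/10.
  ∫_0^3 u'(x)^2 dx = ∫_0^3 (36*x^2 + 12*x + 1) dx. Term by term:
    ∫_0^3 36*x^2 dx = 324;  ∫_0^3 12*x dx = 54;  ∫_0^3 1 dx = 3.
  Sum: 324 + 54 + 3 = 381.
Adding: ||u||_{H^1}^2 = 7839/10 + 381 = 11649/10.


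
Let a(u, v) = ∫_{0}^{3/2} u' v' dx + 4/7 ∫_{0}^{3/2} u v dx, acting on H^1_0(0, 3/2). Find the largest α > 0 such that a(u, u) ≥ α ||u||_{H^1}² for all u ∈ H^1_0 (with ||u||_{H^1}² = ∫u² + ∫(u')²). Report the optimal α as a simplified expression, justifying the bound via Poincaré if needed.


α = 4*(9 + 7*π^2)/(7*(9 + 4*π^2))

Coercivity of a(·,·) on H^1_0(0, 3/2) means a(u, u) ≥ α ||u||_{H^1}² for every u ∈ H^1_0.
The interval has length L = 3/2, and Poincaré/coercivity depend only on L. Here a(u, u) = ∫(u')² + (4/7)·∫u².
Here 0 < c = 4/7 < 1. The condition a(u,u) ≥ α||u||_{H^1}² reads (1−α)∫(u')² ≥ (α−c)∫u². Any admissible α is ≤ 1 (rapidly oscillating u have ∫u²/∫(u')² → 0), and α = 1 would force 0 ≥ (1−c)∫u², impossible since c < 1; so 1−α > 0. By the sharp Poincaré inequality on H^1_0 of an interval of length L, ∫(u')² ≥ (π/L)²∫u² with equality for the first sine mode sin(π(x−x₀)/L) (x₀ the left endpoint), so the inequality holds for all u iff (1−α)(π/L)² ≥ α − c, i.e. α ≤ ((π/L)² + c)/((π/L)² + 1) = (1 + c(L/π)²)/(1 + (L/π)²). With (π/L)² = 4*π^2/9 and c = 4/7, the largest admissible constant is α = ((π/L)² + c)/((π/L)² + 1).
Simplifying, α = 4*(9 + 7*π^2)/(7*(9 + 4*π^2)).


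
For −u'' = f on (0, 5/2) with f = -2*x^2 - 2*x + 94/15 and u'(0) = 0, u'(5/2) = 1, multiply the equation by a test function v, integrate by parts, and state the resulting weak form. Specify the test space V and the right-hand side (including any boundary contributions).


V = H^1(0, 5/2) (v unrestricted at boundary; u is determined up to an additive constant); weak form: ∫_0^5/2 u'v' dx = ∫_0^5/2 (-2*x^2 - 2*x + 94/15) v dx + v(5/2) for all v ∈ V.

Multiply both sides by a test function v and integrate from 0 to 5/2:
  ∫_0^5/2 −u''(x) v(x) dx = ∫_0^5/2 f(x) v(x) dx.
Integrate the LHS by parts once:
  ∫_0^5/2 −u'' v dx = −[u'(x) v(x)]_0^5/2 + ∫_0^5/2 u'(x) v'(x) dx.
Thus ∫_0^5/2 u'(x) v'(x) dx = ∫_0^5/2 f(x) v(x) dx + [u'(x) v(x)]_0^5/2.
Choose V so that boundary terms are either known or forced to vanish.
u has inhomogeneous Neumann u'(0) = 0, u'(5/2) = 1. [u' v]_0^5/2 = (1)·v(5/2) − (0)·v(0) = v(5/2). Take V = H^1(0, 5/2); boundary term becomes part of RHS.
Weak formulation: find u (satisfying any essential BC) such that ∫_0^5/2 u'(x) v'(x) dx = ∫_0^5/2 f v dx + v(5/2) for all v ∈ V (Neumann data are natural BCs: they enter the RHS as boundary terms).
Substituting f(x) = -2*x^2 - 2*x + 94/15, the right-hand side is ∫_0^5/2 (-2*x^2 - 2*x + 94/15) v dx + v(5/2).
Compatibility check (pure Neumann): taking v ≡ 1 ∈ V gives 0 = ∫_0^5/2 f dx + (1) − (0), i.e. ∫_0^5/2 f dx must equal u'(0) − u'(5/2) = -1. Indeed ∫_0^5/2 (-2*x^2 - 2*x + 94/15) dx = -1, so the data are compatible. The solution is then unique only up to an additive constant (fix it e.g. by requiring ∫_0^5/2 u dx = 0).


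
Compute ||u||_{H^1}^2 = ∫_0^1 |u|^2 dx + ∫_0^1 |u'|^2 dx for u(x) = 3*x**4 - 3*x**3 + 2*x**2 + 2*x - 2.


||u||_{H^1}^2 = 2901/140

The H^1 norm (squared) on an interval (0, L) is
  ||u||_{H^1}^2 = ∫_0^L u(x)^2 dx + ∫_0^L u'(x)^2 dx.
Compute u'(x) = 12*x**3 - 9*x**2 + 4*x + 2.
Then u(x)^2 = 9*x**8 - 18*x**7 + 21*x**6 - 20*x**4 + 20*x**3 - 4*x**2 - 8*x + 4 and u'(x)^2 = 144*x**6 - 216*x**5 + 177*x**4 - 24*x**3 - 20*x**2 + 16*x + 4.
Integrate each monomial from 0 to 1 using ∫_0^1 c·x^n dx = c·1^(n+1)/(n+1):
  ∫_0^1 u(x)^2 dx = ∫_0^1 (9*x^8 - 18*x^7 + 21*x^6 - 20*x^4 + 20*x^3 - 4*x^2 - 8*x + 4) dx. Term by term:
    ∫_0^1 9*x^8 dx = 1;  ∫_0^1 -18*x^7 dx = -9/4;  ∫_0^1 21*x^6 dx = 3;
    ∫_0^1 -20*x^4 dx = -4;  ∫_0^1 20*x^3 dx = 5;  ∫_0^1 -4*x^2 dx = -4/3;
    ∫_0^1 -8*x dx = -4;  ∫_0^1 4 dx = 4.
  Sum: 1 − 9/4 + 3 − 4 + 5 − 4/3 − 4 + 4 = 17/12.
  ∫_0^1 u'(x)^2 dx = ∫_0^1 (144*x^6 - 216*x^5 + 177*x^4 - 24*x^3 - 20*x^2 + 16*x + 4) dx. Term by term:
    ∫_0^1 144*x^6 dx = 144/7;  ∫_0^1 -216*x^5 dx = -36;  ∫_0^1 177*x^4 dx = 177/5;
    ∫_0^1 -24*x^3 dx = -6;  ∫_0^1 -20*x^2 dx = -20/3;  ∫_0^1 16*x dx = 8;
    ∫_0^1 4 dx = 4.
  Sum: 144/7 − 36 + 177/5 − 6 − 20/3 + 8 + 4 = 2027/105.
Adding: ||u||_{H^1}^2 = 17/12 + 2027/105 = 2901/140.


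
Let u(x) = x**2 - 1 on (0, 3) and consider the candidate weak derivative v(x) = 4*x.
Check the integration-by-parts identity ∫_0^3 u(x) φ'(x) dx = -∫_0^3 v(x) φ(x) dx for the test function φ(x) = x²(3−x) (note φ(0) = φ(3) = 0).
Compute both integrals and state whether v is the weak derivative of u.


LHS = -243/10, RHS = -243/5. No, v is not the weak derivative of u.

u(x) = x**2 - 1, classical derivative u'(x) = 2*x.
φ(x) = x²(3−x), so φ'(x) = 3*x*(2 - x).
Note φ(0) = φ(3) = 0, so the boundary term u·φ vanishes.
LHS = ∫_0^3 u(x) φ'(x) dx = ∫_0^3 (-3*x^4 + 6*x^3 + 3*x^2 - 6*x) dx. Term by term:
  ∫_0^3 -3*x^4 dx = -729/5;  ∫_0^3 6*x^3 dx = 243/2;  ∫_0^3 3*x^2 dx = 27;
  ∫_0^3 -6*x dx = -27.
Sum: -729/5 + 243/2 + 27 − 27 = -243/10.
So LHS = -243/10.
∫_0^3 v(x) φ(x) dx = ∫_0^3 (-4*x^4 + 12*x^3) dx. Term by term:
  ∫_0^3 -4*x^4 dx = -972/5;  ∫_0^3 12*x^3 dx = 243.
Sum: -972/5 + 243 = 243/5.
So RHS = -∫_0^3 v(x) φ(x) dx = -243/5.
LHS − RHS = 243/10 ≠ 0, so the identity fails.
(For a valid weak derivative the identity must hold for EVERY test function, in particular this one. The failure shows v is NOT the weak derivative of u.)
Correct weak derivative would be u'(x) = 2*x.


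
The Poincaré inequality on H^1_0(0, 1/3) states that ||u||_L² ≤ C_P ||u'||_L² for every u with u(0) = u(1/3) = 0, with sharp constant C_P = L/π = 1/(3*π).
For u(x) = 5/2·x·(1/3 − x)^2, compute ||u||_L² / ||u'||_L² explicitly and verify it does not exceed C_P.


||u||_L² / ||u'||_L² = sqrt(14)/42 < C_P = 1/(3*π).

u(x) = 5/2·x·(1/3 − x)^2, so u'(x) = 15*x^2/2 - 10*x/3 + 5/18.
u(x) = 5/2·x·(1/3 − x)^2 vanishes at x = 0 and x = 1/3, so u ∈ H^1_0(0, 1/3). Differentiate via the product rule and integrate the resulting polynomials term by term.
  ∫_0^1/3 u² dx = ∫_0^1/3 (25*x^6/4 - 25*x^5/3 + 25*x^4/6 - 25*x^3/27 + 25*x^2/324) dx. Term by term:
    ∫_0^1/3 25*x^6/4 dx = 25/61236;  ∫_0^1/3 -25*x^5/3 dx = -25/13122;  ∫_0^1/3 25*x^4/6 dx = 5/1458;
    ∫_0^1/3 -25*x^3/27 dx = -25/8748;  ∫_0^1/3 25*x^2/324 dx = 25/26244.
  Sum: 25/61236 − 25/13122 + 5/1458 − 25/8748 + 25/26244 = 5/183708.
  ∫_0^1/3 (u')² dx = ∫_0^1/3 (225*x^4/4 - 50*x^3 + 275*x^2/18 - 50*x/27 + 25/324) dx. Term by term:
    ∫_0^1/3 225*x^4/4 dx = 5/108;  ∫_0^1/3 -50*x^3 dx = -25/162;  ∫_0^1/3 275*x^2/18 dx = 275/1458;
    ∫_0^1/3 -50*x/27 dx = -25/243;  ∫_0^1/3 25/324 dx = 25/972.
  Sum: 5/108 − 25/162 + 275/1458 − 25/243 + 25/972 = 5/1458.
∫_0^1/3 u² dx = 5/183708, so ||u||_L² = sqrt(35)/1134.
∫_0^1/3 (u')² dx = 5/1458, so ||u'||_L² = sqrt(10)/54.
Ratio ||u||_L² / ||u'||_L² = sqrt(14)/42.
Sharp Poincaré constant on H^1_0(0, 1/3) is C_P = L/π = 1/(3*π), achieved by sin(3*π·x).
A polynomial bump cannot attain the sharp Poincaré constant (only the first sine eigenfunction does), so the ratio is strictly less than C_P, consistent with ||u||_L² ≤ C_P ||u'||_L².


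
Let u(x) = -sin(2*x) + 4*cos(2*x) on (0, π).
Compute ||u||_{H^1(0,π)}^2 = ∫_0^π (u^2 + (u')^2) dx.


||u||_{H^1(0,π)}^2 = 85*π/2

u'(x) = -8*sin(2*x) - 2*cos(2*x).
Expand u² and (u')² and integrate term by term on (0, π), using: for integers n ≥ 1, ∫_0^π sin²(nx) dx = ∫_0^π cos²(nx) dx = π/2; for n ≠ n', ∫_0^π sin(nx)sin(n'x) dx = ∫_0^π cos(nx)cos(n'x) dx = 0; and by product-to-sum, ∫_0^π sin(nx)cos(n'x) dx = ½∫_0^π [sin((n+n')x) + sin((n−n')x)] dx, which is 0 when n+n' is even and 2n/(n²−n'²) when n+n' is odd (it need not vanish on (0, π)).
  u² squared terms: (-1)²·∫sin(2x)² dx = 1·π/2 = π/2;  (4)²·∫cos(2x)² dx = 16·π/2 = 8*π.
  u² cross terms: 2·(-1)·(4)·∫sin(2x)·cos(2x) dx = -8·(0) = 0.
  So ∫_0^π u² dx = π/2 + 8*π + 0 = 17*π/2.
  (u')² squared terms: (-8)²·∫sin(2x)² dx = 64·π/2 = 32*π;  (-2)²·∫cos(2x)² dx = 4·π/2 = 2*π.
  (u')² cross terms: 2·(-8)·(-2)·∫sin(2x)·cos(2x) dx = 32·(0) = 0.
  So ∫_0^π (u')² dx = 32*π + 2*π + 0 = 34*π.
||u||_{H^1}^2 = (17*π/2) + (34*π) = 85*π/2.


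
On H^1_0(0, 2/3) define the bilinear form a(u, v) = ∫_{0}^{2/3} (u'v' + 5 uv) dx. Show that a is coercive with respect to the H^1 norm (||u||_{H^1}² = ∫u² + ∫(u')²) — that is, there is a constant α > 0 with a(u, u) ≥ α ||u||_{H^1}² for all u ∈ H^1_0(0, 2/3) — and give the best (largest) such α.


α = 1

Coercivity of a(·,·) on H^1_0(0, 2/3) means a(u, u) ≥ α ||u||_{H^1}² for every u ∈ H^1_0.
The interval has length L = 2/3, and Poincaré/coercivity depend only on L. Here a(u, u) = ∫(u')² + (5)·∫u².
Here c = 5 ≥ 1, so a(u,u) = ∫(u')² + c∫u² ≥ ∫(u')² + ∫u² = ||u||_{H^1}², i.e. α = 1 works. No larger α is possible: a(u,u) ≥ α||u||_{H^1}² means (1−α)∫(u')² ≥ (α−c)∫u², and for the modes u_n = sin(nπ(x−x₀)/L) (x₀ the left endpoint) one has ∫u_n²/∫(u_n')² = (L/(nπ))² → 0, so a(u_n,u_n)/||u_n||_{H^1}² → 1. Hence the optimal constant is α = 1.
Therefore α = 1.


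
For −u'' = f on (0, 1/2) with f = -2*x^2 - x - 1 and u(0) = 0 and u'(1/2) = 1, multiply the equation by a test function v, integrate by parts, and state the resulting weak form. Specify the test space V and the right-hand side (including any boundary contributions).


V = {v ∈ H^1(0, 1/2) : v(0) = 0} (test functions vanish at x = 0 where u is specified); weak form: ∫_0^1/2 u'v' dx = ∫_0^1/2 (-2*x^2 - x - 1) v dx + v(1/2) for all v ∈ V.

Multiply both sides by a test function v and integrate from 0 to 1/2:
  ∫_0^1/2 −u''(x) v(x) dx = ∫_0^1/2 f(x) v(x) dx.
Integrate the LHS by parts once:
  ∫_0^1/2 −u'' v dx = −[u'(x) v(x)]_0^1/2 + ∫_0^1/2 u'(x) v'(x) dx.
Thus ∫_0^1/2 u'(x) v'(x) dx = ∫_0^1/2 f(x) v(x) dx + [u'(x) v(x)]_0^1/2.
Choose V so that boundary terms are either known or forced to vanish.
Mixed BC: u(0) = 0 (Dirichlet) and u'(1/2) = 1 (Neumann). Define V = {v ∈ H^1(0, 1/2) : v(0) = 0}. Then [u' v]_0^1/2 = u'(1/2)·v(1/2) − u'(0)·0 = v(1/2).
Weak formulation: find u (satisfying any essential BC) such that ∫_0^1/2 u'(x) v'(x) dx = ∫_0^1/2 f v dx + v(1/2) for all v ∈ V (Dirichlet at 0 absorbed into V; Neumann datum at x = 1/2 contributes the boundary term).
Substituting f(x) = -2*x^2 - x - 1, the right-hand side is ∫_0^1/2 (-2*x^2 - x - 1) v dx + v(1/2).


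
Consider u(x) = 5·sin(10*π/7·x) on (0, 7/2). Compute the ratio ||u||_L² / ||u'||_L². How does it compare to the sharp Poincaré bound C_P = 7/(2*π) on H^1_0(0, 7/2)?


||u||_L² / ||u'||_L² = 7/(10*π) < C_P = 7/(2*π).

u(x) = 5·sin(10*π/7·x), so u'(x) = 50*π*cos(10*π*x/7)/7.
Writing u(x) = A·sin(kπx/L) with A = 5 and k = 5, use ∫_0^L sin²(kπx/L) dx = L/2 and ∫_0^L cos²(kπx/L) dx = L/2.
u² = 25·sin²(10*π/7·x) and (u')² = 2500*π^2/49·cos²(10*π/7·x), and each of sin², cos² integrates to L/2 = 7/4 over (0, 7/2).
∫_0^7/2 u² dx = 175/4, so ||u||_L² = 5*sqrt(7)/2.
∫_0^7/2 (u')² dx = 625*π^2/7, so ||u'||_L² = 25*sqrt(7)*π/7.
Ratio ||u||_L² / ||u'||_L² = 7/(10*π).
Sharp Poincaré constant on H^1_0(0, 7/2) is C_P = L/π = 7/(2*π), achieved by sin(2*π/7·x).
This is the k = 5 harmonic; the ratio L/(kπ) is strictly less than C_P = L/π, consistent with the sharp inequality ||u||_L² ≤ C_P ||u'||_L².


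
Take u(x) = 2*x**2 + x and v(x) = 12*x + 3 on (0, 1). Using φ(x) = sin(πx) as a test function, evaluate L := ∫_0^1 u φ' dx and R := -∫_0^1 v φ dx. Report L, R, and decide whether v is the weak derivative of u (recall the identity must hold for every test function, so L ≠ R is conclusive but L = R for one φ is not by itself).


LHS = -6/π, RHS = -18/π. No, v is not the weak derivative of u.

u(x) = 2*x**2 + x, classical derivative u'(x) = 4*x + 1.
φ(x) = sin(πx), so φ'(x) = π*cos(π*x).
Note φ(0) = φ(1) = 0, so the boundary term u·φ vanishes.
LHS = ∫_0^1 u(x) φ'(x) dx = ∫_0^1 (2*π*x^2*cos(π*x) + π*x*cos(π*x)) dx. Term by term:
  ∫_0^1 π*x*cos(π*x) dx = -2/π;  ∫_0^1 2*π*x^2*cos(π*x) dx = -4/π.
Sum: -2/π − 4/π = -6/π.
So LHS = -6/π.
∫_0^1 v(x) φ(x) dx = ∫_0^1 (12*x*sin(π*x) + 3*sin(π*x)) dx. Term by term:
  ∫_0^1 3*sin(π*x) dx = 6/π;  ∫_0^1 12*x*sin(π*x) dx = 12/π.
Sum: 6/π + 12/π = 18/π.
So RHS = -∫_0^1 v(x) φ(x) dx = -18/π.
LHS − RHS = 12/π ≠ 0, so the identity fails.
(For a valid weak derivative the identity must hold for EVERY test function, in particular this one. The failure shows v is NOT the weak derivative of u.)
Correct weak derivative would be u'(x) = 4*x + 1.


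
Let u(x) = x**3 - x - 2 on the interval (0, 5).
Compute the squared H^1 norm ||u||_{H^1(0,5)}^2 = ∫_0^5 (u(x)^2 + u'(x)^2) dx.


||u||_{H^1}^2 = 310325/21

The H^1 norm (squared) on an interval (0, L) is
  ||u||_{H^1}^2 = ∫_0^L u(x)^2 dx + ∫_0^L u'(x)^2 dx.
Compute u'(x) = 3*x**2 - 1.
Then u(x)^2 = x**6 - 2*x**4 - 4*x**3 + x**2 + 4*x + 4 and u'(x)^2 = 9*x**4 - 6*x**2 + 1.
Integrate each monomial from 0 to 5 using ∫_0^5 c·x^n dx = c·5^(n+1)/(n+1):
  ∫_0^5 u(x)^2 dx = ∫_0^5 (x^6 - 2*x^4 - 4*x^3 + x^2 + 4*x + 4) dx. Term by term:
    ∫_0^5 x^6 dx = 78125/7;  ∫_0^5 -2*x^4 dx = -1250;  ∫_0^5 -4*x^3 dx = -625;
    ∫_0^5 x^2 dx = 125/3;  ∫_0^5 4*x dx = 50;  ∫_0^5 4 dx = 20.
  Sum: 78125/7 − 1250 − 625 + 125/3 + 50 + 20 = 197345/21.
  ∫_0^5 u'(x)^2 dx = ∫_0^5 (9*x^4 - 6*x^2 + 1) dx. Term by term:
    ∫_0^5 9*x^4 dx = 5625;  ∫_0^5 -6*x^2 dx = -250;  ∫_0^5 1 dx = 5.
  Sum: 5625 − 250 + 5 = 5380.
Adding: ||u||_{H^1}^2 = 197345/21 + 5380 = 310325/21.


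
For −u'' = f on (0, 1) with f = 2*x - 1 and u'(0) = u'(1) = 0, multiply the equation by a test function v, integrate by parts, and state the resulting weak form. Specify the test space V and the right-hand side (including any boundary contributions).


V = H^1(0, 1) (no boundary constraint on v; u is determined up to an additive constant); weak form: ∫_0^1 u'v' dx = ∫_0^1 (2*x - 1) v dx for all v ∈ V.

Multiply both sides by a test function v and integrate from 0 to 1:
  ∫_0^1 −u''(x) v(x) dx = ∫_0^1 f(x) v(x) dx.
Integrate the LHS by parts once:
  ∫_0^1 −u'' v dx = −[u'(x) v(x)]_0^1 + ∫_0^1 u'(x) v'(x) dx.
Thus ∫_0^1 u'(x) v'(x) dx = ∫_0^1 f(x) v(x) dx + [u'(x) v(x)]_0^1.
Choose V so that boundary terms are either known or forced to vanish.
u has homogeneous Neumann: u'(0) = u'(1) = 0. So [u' v]_0^1 = 0·v(1) − 0·v(0) = 0 for any v; take V = H^1(0, 1).
Weak formulation: find u (satisfying any essential BC) such that ∫_0^1 u'(x) v'(x) dx = ∫_0^1 f v dx for all v ∈ V (homogeneous Neumann, so boundary terms vanish).
Substituting f(x) = 2*x - 1, the right-hand side is ∫_0^1 (2*x - 1) v dx.
Compatibility check (pure Neumann): taking v ≡ 1 ∈ V gives 0 = ∫_0^1 f dx + (0) − (0), i.e. ∫_0^1 f dx must equal u'(0) − u'(1) = 0. Indeed ∫_0^1 (2*x - 1) dx = 0, so the data are compatible. The solution is then unique only up to an additive constant (fix it e.g. by requiring ∫_0^1 u dx = 0).


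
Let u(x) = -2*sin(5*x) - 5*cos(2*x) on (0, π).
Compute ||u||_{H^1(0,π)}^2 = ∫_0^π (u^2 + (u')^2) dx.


||u||_{H^1(0,π)}^2 = 1000/21 + 229*π/2

u'(x) = 10*sin(2*x) - 10*cos(5*x).
Expand u² and (u')² and integrate term by term on (0, π), using: for integers n ≥ 1, ∫_0^π sin²(nx) dx = ∫_0^π cos²(nx) dx = π/2; for n ≠ n', ∫_0^π sin(nx)sin(n'x) dx = ∫_0^π cos(nx)cos(n'x) dx = 0; and by product-to-sum, ∫_0^π sin(nx)cos(n'x) dx = ½∫_0^π [sin((n+n')x) + sin((n−n')x)] dx, which is 0 when n+n' is even and 2n/(n²−n'²) when n+n' is odd (it need not vanish on (0, π)).
  u² squared terms: (-5)²·∫cos(2x)² dx = 25·π/2 = 25*π/2;  (-2)²·∫sin(5x)² dx = 4·π/2 = 2*π.
  u² cross terms: 2·(-5)·(-2)·∫cos(2x)·sin(5x) dx = 20·(10/21) = 200/21.
  So ∫_0^π u² dx = 25*π/2 + 2*π + 200/21 = 200/21 + 29*π/2.
  (u')² squared terms: (-10)²·∫cos(5x)² dx = 100·π/2 = 50*π;  (10)²·∫sin(2x)² dx = 100·π/2 = 50*π.
  (u')² cross terms: 2·(-10)·(10)·∫cos(5x)·sin(2x) dx = -200·(-4/21) = 800/21.
  So ∫_0^π (u')² dx = 50*π + 50*π + 800/21 = 800/21 + 100*π.
||u||_{H^1}^2 = (200/21 + 29*π/2) + (800/21 + 100*π) = 1000/21 + 229*π/2.


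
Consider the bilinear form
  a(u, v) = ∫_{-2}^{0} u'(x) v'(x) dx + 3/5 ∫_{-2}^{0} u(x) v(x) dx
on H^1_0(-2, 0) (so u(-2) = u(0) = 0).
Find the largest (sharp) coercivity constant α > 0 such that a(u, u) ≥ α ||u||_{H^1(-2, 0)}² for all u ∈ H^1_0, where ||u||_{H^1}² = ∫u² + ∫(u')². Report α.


α = (12/5 + π^2)/(4 + π^2)

Coercivity of a(·,·) on H^1_0(-2, 0) means a(u, u) ≥ α ||u||_{H^1}² for every u ∈ H^1_0.
The interval has length L = 2, and Poincaré/coercivity depend only on L. Here a(u, u) = ∫(u')² + (3/5)·∫u².
Here 0 < c = 3/5 < 1. The condition a(u,u) ≥ α||u||_{H^1}² reads (1−α)∫(u')² ≥ (α−c)∫u². Any admissible α is ≤ 1 (rapidly oscillating u have ∫u²/∫(u')² → 0), and α = 1 would force 0 ≥ (1−c)∫u², impossible since c < 1; so 1−α > 0. By the sharp Poincaré inequality on H^1_0 of an interval of length L, ∫(u')² ≥ (π/L)²∫u² with equality for the first sine mode sin(π(x−x₀)/L) (x₀ the left endpoint), so the inequality holds for all u iff (1−α)(π/L)² ≥ α − c, i.e. α ≤ ((π/L)² + c)/((π/L)² + 1) = (1 + c(L/π)²)/(1 + (L/π)²). With (π/L)² = π^2/4 and c = 3/5, the largest admissible constant is α = ((π/L)² + c)/((π/L)² + 1).
Simplifying, α = (12/5 + π^2)/(4 + π^2).
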